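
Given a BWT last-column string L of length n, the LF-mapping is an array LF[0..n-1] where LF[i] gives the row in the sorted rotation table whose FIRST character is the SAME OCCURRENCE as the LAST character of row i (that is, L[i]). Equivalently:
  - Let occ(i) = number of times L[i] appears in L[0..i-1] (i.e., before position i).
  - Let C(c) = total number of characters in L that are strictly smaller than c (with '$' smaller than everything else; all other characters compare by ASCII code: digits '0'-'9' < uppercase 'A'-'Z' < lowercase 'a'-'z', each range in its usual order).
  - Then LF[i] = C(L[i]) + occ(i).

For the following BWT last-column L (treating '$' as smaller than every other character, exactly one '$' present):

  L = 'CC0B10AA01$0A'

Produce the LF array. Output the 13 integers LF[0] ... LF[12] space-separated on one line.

Char counts: '$':1, '0':4, '1':2, 'A':3, 'B':1, 'C':2
C (first-col start): C('$')=0, C('0')=1, C('1')=5, C('A')=7, C('B')=10, C('C')=11
L[0]='C': occ=0, LF[0]=C('C')+0=11+0=11
L[1]='C': occ=1, LF[1]=C('C')+1=11+1=12
L[2]='0': occ=0, LF[2]=C('0')+0=1+0=1
L[3]='B': occ=0, LF[3]=C('B')+0=10+0=10
L[4]='1': occ=0, LF[4]=C('1')+0=5+0=5
L[5]='0': occ=1, LF[5]=C('0')+1=1+1=2
L[6]='A': occ=0, LF[6]=C('A')+0=7+0=7
L[7]='A': occ=1, LF[7]=C('A')+1=7+1=8
L[8]='0': occ=2, LF[8]=C('0')+2=1+2=3
L[9]='1': occ=1, LF[9]=C('1')+1=5+1=6
L[10]='$': occ=0, LF[10]=C('$')+0=0+0=0
L[11]='0': occ=3, LF[11]=C('0')+3=1+3=4
L[12]='A': occ=2, LF[12]=C('A')+2=7+2=9

Answer: 11 12 1 10 5 2 7 8 3 6 0 4 9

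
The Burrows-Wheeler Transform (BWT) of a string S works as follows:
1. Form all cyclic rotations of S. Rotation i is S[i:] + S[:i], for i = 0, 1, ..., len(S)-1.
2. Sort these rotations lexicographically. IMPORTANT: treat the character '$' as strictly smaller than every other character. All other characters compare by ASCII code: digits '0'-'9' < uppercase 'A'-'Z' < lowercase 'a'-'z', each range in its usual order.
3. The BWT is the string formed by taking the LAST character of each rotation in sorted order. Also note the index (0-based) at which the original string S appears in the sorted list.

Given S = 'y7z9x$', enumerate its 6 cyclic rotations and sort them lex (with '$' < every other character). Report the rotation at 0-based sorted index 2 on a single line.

Answer: 9x$y7z

Derivation:
All 6 rotations (rotation i = S[i:]+S[:i]):
  rot[0] = y7z9x$
  rot[1] = 7z9x$y
  rot[2] = z9x$y7
  rot[3] = 9x$y7z
  rot[4] = x$y7z9
  rot[5] = $y7z9x
Sorted (with $ < everything):
  sorted[0] = $y7z9x
  sorted[1] = 7z9x$y
  sorted[2] = 9x$y7z
  sorted[3] = x$y7z9
  sorted[4] = y7z9x$
  sorted[5] = z9x$y7
sorted[2] = 9x$y7z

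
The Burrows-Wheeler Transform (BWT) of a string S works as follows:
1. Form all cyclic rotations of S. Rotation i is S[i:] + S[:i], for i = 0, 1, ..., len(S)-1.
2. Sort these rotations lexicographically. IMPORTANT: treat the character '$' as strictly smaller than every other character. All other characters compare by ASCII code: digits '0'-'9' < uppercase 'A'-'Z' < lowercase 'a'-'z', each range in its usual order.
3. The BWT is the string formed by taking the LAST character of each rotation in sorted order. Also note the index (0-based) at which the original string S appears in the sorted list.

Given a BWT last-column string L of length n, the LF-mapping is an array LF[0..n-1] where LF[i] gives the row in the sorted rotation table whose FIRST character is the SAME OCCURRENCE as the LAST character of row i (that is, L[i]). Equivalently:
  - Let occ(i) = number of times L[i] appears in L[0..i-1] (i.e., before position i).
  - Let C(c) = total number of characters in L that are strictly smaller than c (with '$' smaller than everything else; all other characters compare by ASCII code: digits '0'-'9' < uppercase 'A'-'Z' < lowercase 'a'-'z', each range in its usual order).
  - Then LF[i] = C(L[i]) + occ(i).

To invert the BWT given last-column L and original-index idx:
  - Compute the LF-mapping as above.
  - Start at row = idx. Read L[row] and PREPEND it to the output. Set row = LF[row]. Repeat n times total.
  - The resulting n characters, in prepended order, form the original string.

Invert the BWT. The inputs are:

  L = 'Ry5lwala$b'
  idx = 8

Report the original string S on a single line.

Answer: wallaby5R$

Derivation:
LF mapping: 2 9 1 6 8 3 7 4 0 5
Walk LF starting at row 8, prepending L[row]:
  step 1: row=8, L[8]='$', prepend. Next row=LF[8]=0
  step 2: row=0, L[0]='R', prepend. Next row=LF[0]=2
  step 3: row=2, L[2]='5', prepend. Next row=LF[2]=1
  step 4: row=1, L[1]='y', prepend. Next row=LF[1]=9
  step 5: row=9, L[9]='b', prepend. Next row=LF[9]=5
  step 6: row=5, L[5]='a', prepend. Next row=LF[5]=3
  step 7: row=3, L[3]='l', prepend. Next row=LF[3]=6
  step 8: row=6, L[6]='l', prepend. Next row=LF[6]=7
  step 9: row=7, L[7]='a', prepend. Next row=LF[7]=4
  step 10: row=4, L[4]='w', prepend. Next row=LF[4]=8
Reversed output: wallaby5R$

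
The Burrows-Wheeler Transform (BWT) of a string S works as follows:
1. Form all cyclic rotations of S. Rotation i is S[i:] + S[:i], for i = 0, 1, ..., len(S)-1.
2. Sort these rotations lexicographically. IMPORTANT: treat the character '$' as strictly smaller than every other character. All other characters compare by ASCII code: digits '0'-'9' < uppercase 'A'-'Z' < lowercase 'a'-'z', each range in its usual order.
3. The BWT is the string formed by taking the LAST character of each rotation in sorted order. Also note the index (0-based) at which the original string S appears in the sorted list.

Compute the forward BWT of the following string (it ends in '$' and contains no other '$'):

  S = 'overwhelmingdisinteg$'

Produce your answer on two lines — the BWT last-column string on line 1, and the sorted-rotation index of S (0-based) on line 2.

All 21 rotations (rotation i = S[i:]+S[:i]):
  rot[0] = overwhelmingdisinteg$
  rot[1] = verwhelmingdisinteg$o
  rot[2] = erwhelmingdisinteg$ov
  rot[3] = rwhelmingdisinteg$ove
  rot[4] = whelmingdisinteg$over
  rot[5] = helmingdisinteg$overw
  rot[6] = elmingdisinteg$overwh
  rot[7] = lmingdisinteg$overwhe
  rot[8] = mingdisinteg$overwhel
  rot[9] = ingdisinteg$overwhelm
  rot[10] = ngdisinteg$overwhelmi
  rot[11] = gdisinteg$overwhelmin
  rot[12] = disinteg$overwhelming
  rot[13] = isinteg$overwhelmingd
  rot[14] = sinteg$overwhelmingdi
  rot[15] = integ$overwhelmingdis
  rot[16] = nteg$overwhelmingdisi
  rot[17] = teg$overwhelmingdisin
  rot[18] = eg$overwhelmingdisint
  rot[19] = g$overwhelmingdisinte
  rot[20] = $overwhelmingdisinteg
Sorted (with $ < everything):
  sorted[0] = $overwhelmingdisinteg  (last char: 'g')
  sorted[1] = disinteg$overwhelming  (last char: 'g')
  sorted[2] = eg$overwhelmingdisint  (last char: 't')
  sorted[3] = elmingdisinteg$overwh  (last char: 'h')
  sorted[4] = erwhelmingdisinteg$ov  (last char: 'v')
  sorted[5] = g$overwhelmingdisinte  (last char: 'e')
  sorted[6] = gdisinteg$overwhelmin  (last char: 'n')
  sorted[7] = helmingdisinteg$overw  (last char: 'w')
  sorted[8] = ingdisinteg$overwhelm  (last char: 'm')
  sorted[9] = integ$overwhelmingdis  (last char: 's')
  sorted[10] = isinteg$overwhelmingd  (last char: 'd')
  sorted[11] = lmingdisinteg$overwhe  (last char: 'e')
  sorted[12] = mingdisinteg$overwhel  (last char: 'l')
  sorted[13] = ngdisinteg$overwhelmi  (last char: 'i')
  sorted[14] = nteg$overwhelmingdisi  (last char: 'i')
  sorted[15] = overwhelmingdisinteg$  (last char: '$')
  sorted[16] = rwhelmingdisinteg$ove  (last char: 'e')
  sorted[17] = sinteg$overwhelmingdi  (last char: 'i')
  sorted[18] = teg$overwhelmingdisin  (last char: 'n')
  sorted[19] = verwhelmingdisinteg$o  (last char: 'o')
  sorted[20] = whelmingdisinteg$over  (last char: 'r')
Last column: ggthvenwmsdelii$einor
Original string S is at sorted index 15

Answer: ggthvenwmsdelii$einor
15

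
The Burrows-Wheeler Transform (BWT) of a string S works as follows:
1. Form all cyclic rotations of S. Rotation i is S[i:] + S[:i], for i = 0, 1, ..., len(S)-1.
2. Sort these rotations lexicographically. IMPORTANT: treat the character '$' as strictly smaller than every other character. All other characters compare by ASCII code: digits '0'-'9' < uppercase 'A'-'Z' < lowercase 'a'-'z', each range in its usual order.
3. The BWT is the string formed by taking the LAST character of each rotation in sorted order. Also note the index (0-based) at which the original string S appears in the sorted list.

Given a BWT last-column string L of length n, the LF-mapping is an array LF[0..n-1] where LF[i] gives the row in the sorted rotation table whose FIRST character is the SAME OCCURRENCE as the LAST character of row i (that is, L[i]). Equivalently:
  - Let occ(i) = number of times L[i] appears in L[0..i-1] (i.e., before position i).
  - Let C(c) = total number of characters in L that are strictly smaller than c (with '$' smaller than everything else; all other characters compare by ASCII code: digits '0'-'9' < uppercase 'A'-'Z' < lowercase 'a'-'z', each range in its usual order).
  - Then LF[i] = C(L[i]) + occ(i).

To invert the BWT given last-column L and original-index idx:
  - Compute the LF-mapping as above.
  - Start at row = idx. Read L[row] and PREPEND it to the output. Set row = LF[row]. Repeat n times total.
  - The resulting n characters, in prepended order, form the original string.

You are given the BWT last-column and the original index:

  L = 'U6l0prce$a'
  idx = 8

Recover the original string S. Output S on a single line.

LF mapping: 3 2 7 1 8 9 5 6 0 4
Walk LF starting at row 8, prepending L[row]:
  step 1: row=8, L[8]='$', prepend. Next row=LF[8]=0
  step 2: row=0, L[0]='U', prepend. Next row=LF[0]=3
  step 3: row=3, L[3]='0', prepend. Next row=LF[3]=1
  step 4: row=1, L[1]='6', prepend. Next row=LF[1]=2
  step 5: row=2, L[2]='l', prepend. Next row=LF[2]=7
  step 6: row=7, L[7]='e', prepend. Next row=LF[7]=6
  step 7: row=6, L[6]='c', prepend. Next row=LF[6]=5
  step 8: row=5, L[5]='r', prepend. Next row=LF[5]=9
  step 9: row=9, L[9]='a', prepend. Next row=LF[9]=4
  step 10: row=4, L[4]='p', prepend. Next row=LF[4]=8
Reversed output: parcel60U$

Answer: parcel60U$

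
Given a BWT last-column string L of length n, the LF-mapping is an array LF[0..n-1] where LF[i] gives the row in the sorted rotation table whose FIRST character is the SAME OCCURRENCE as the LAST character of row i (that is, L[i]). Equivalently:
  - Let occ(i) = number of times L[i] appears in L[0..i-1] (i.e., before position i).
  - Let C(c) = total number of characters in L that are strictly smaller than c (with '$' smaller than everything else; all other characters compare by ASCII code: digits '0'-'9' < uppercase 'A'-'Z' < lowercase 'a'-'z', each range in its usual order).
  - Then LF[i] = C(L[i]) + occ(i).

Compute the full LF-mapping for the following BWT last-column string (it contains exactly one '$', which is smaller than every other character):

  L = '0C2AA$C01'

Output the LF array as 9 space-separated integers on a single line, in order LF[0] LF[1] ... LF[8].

Char counts: '$':1, '0':2, '1':1, '2':1, 'A':2, 'C':2
C (first-col start): C('$')=0, C('0')=1, C('1')=3, C('2')=4, C('A')=5, C('C')=7
L[0]='0': occ=0, LF[0]=C('0')+0=1+0=1
L[1]='C': occ=0, LF[1]=C('C')+0=7+0=7
L[2]='2': occ=0, LF[2]=C('2')+0=4+0=4
L[3]='A': occ=0, LF[3]=C('A')+0=5+0=5
L[4]='A': occ=1, LF[4]=C('A')+1=5+1=6
L[5]='$': occ=0, LF[5]=C('$')+0=0+0=0
L[6]='C': occ=1, LF[6]=C('C')+1=7+1=8
L[7]='0': occ=1, LF[7]=C('0')+1=1+1=2
L[8]='1': occ=0, LF[8]=C('1')+0=3+0=3

Answer: 1 7 4 5 6 0 8 2 3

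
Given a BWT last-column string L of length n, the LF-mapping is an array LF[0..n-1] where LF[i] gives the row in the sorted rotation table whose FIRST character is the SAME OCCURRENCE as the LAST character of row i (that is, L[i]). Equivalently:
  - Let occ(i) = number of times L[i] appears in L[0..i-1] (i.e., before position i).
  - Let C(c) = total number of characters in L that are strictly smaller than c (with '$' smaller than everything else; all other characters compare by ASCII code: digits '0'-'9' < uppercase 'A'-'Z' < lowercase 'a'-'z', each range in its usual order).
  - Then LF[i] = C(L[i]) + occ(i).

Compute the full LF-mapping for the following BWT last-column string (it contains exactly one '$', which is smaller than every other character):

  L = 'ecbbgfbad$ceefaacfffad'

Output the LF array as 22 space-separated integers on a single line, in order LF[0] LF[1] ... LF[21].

Char counts: '$':1, 'a':4, 'b':3, 'c':3, 'd':2, 'e':3, 'f':5, 'g':1
C (first-col start): C('$')=0, C('a')=1, C('b')=5, C('c')=8, C('d')=11, C('e')=13, C('f')=16, C('g')=21
L[0]='e': occ=0, LF[0]=C('e')+0=13+0=13
L[1]='c': occ=0, LF[1]=C('c')+0=8+0=8
L[2]='b': occ=0, LF[2]=C('b')+0=5+0=5
L[3]='b': occ=1, LF[3]=C('b')+1=5+1=6
L[4]='g': occ=0, LF[4]=C('g')+0=21+0=21
L[5]='f': occ=0, LF[5]=C('f')+0=16+0=16
L[6]='b': occ=2, LF[6]=C('b')+2=5+2=7
L[7]='a': occ=0, LF[7]=C('a')+0=1+0=1
L[8]='d': occ=0, LF[8]=C('d')+0=11+0=11
L[9]='$': occ=0, LF[9]=C('$')+0=0+0=0
L[10]='c': occ=1, LF[10]=C('c')+1=8+1=9
L[11]='e': occ=1, LF[11]=C('e')+1=13+1=14
L[12]='e': occ=2, LF[12]=C('e')+2=13+2=15
L[13]='f': occ=1, LF[13]=C('f')+1=16+1=17
L[14]='a': occ=1, LF[14]=C('a')+1=1+1=2
L[15]='a': occ=2, LF[15]=C('a')+2=1+2=3
L[16]='c': occ=2, LF[16]=C('c')+2=8+2=10
L[17]='f': occ=2, LF[17]=C('f')+2=16+2=18
L[18]='f': occ=3, LF[18]=C('f')+3=16+3=19
L[19]='f': occ=4, LF[19]=C('f')+4=16+4=20
L[20]='a': occ=3, LF[20]=C('a')+3=1+3=4
L[21]='d': occ=1, LF[21]=C('d')+1=11+1=12

Answer: 13 8 5 6 21 16 7 1 11 0 9 14 15 17 2 3 10 18 19 20 4 12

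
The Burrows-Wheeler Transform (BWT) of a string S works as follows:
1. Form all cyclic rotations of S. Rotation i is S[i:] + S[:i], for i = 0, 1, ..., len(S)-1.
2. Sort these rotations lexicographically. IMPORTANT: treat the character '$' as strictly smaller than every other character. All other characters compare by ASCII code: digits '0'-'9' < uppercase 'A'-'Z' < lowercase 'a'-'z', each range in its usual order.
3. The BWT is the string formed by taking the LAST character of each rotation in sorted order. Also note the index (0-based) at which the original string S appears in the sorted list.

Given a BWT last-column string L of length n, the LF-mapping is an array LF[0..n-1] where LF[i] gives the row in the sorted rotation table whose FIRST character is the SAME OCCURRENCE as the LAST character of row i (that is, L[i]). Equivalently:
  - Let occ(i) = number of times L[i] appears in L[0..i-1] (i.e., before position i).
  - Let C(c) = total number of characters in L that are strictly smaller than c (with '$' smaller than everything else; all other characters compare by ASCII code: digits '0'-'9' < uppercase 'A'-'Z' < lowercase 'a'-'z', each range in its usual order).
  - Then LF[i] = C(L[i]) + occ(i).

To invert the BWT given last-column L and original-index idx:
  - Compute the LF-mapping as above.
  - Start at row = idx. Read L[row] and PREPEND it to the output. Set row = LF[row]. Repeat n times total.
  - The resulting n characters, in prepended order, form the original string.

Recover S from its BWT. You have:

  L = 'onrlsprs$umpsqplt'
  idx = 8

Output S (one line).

Answer: pssnlmrltuqsprpo$

Derivation:
LF mapping: 5 4 10 1 12 6 11 13 0 16 3 7 14 9 8 2 15
Walk LF starting at row 8, prepending L[row]:
  step 1: row=8, L[8]='$', prepend. Next row=LF[8]=0
  step 2: row=0, L[0]='o', prepend. Next row=LF[0]=5
  step 3: row=5, L[5]='p', prepend. Next row=LF[5]=6
  step 4: row=6, L[6]='r', prepend. Next row=LF[6]=11
  step 5: row=11, L[11]='p', prepend. Next row=LF[11]=7
  step 6: row=7, L[7]='s', prepend. Next row=LF[7]=13
  step 7: row=13, L[13]='q', prepend. Next row=LF[13]=9
  step 8: row=9, L[9]='u', prepend. Next row=LF[9]=16
  step 9: row=16, L[16]='t', prepend. Next row=LF[16]=15
  step 10: row=15, L[15]='l', prepend. Next row=LF[15]=2
  step 11: row=2, L[2]='r', prepend. Next row=LF[2]=10
  step 12: row=10, L[10]='m', prepend. Next row=LF[10]=3
  step 13: row=3, L[3]='l', prepend. Next row=LF[3]=1
  step 14: row=1, L[1]='n', prepend. Next row=LF[1]=4
  step 15: row=4, L[4]='s', prepend. Next row=LF[4]=12
  step 16: row=12, L[12]='s', prepend. Next row=LF[12]=14
  step 17: row=14, L[14]='p', prepend. Next row=LF[14]=8
Reversed output: pssnlmrltuqsprpo$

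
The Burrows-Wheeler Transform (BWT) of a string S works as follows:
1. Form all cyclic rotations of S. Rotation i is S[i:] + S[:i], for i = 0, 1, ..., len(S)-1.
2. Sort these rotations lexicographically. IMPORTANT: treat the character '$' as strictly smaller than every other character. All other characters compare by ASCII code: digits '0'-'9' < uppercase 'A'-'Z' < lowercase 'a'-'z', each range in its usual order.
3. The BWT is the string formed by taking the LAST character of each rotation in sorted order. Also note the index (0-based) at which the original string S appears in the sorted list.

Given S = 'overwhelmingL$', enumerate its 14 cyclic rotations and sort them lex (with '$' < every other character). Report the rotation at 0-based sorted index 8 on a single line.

Answer: mingL$overwhel

Derivation:
All 14 rotations (rotation i = S[i:]+S[:i]):
  rot[0] = overwhelmingL$
  rot[1] = verwhelmingL$o
  rot[2] = erwhelmingL$ov
  rot[3] = rwhelmingL$ove
  rot[4] = whelmingL$over
  rot[5] = helmingL$overw
  rot[6] = elmingL$overwh
  rot[7] = lmingL$overwhe
  rot[8] = mingL$overwhel
  rot[9] = ingL$overwhelm
  rot[10] = ngL$overwhelmi
  rot[11] = gL$overwhelmin
  rot[12] = L$overwhelming
  rot[13] = $overwhelmingL
Sorted (with $ < everything):
  sorted[0] = $overwhelmingL
  sorted[1] = L$overwhelming
  sorted[2] = elmingL$overwh
  sorted[3] = erwhelmingL$ov
  sorted[4] = gL$overwhelmin
  sorted[5] = helmingL$overw
  sorted[6] = ingL$overwhelm
  sorted[7] = lmingL$overwhe
  sorted[8] = mingL$overwhel
  sorted[9] = ngL$overwhelmi
  sorted[10] = overwhelmingL$
  sorted[11] = rwhelmingL$ove
  sorted[12] = verwhelmingL$o
  sorted[13] = whelmingL$over
sorted[8] = mingL$overwhel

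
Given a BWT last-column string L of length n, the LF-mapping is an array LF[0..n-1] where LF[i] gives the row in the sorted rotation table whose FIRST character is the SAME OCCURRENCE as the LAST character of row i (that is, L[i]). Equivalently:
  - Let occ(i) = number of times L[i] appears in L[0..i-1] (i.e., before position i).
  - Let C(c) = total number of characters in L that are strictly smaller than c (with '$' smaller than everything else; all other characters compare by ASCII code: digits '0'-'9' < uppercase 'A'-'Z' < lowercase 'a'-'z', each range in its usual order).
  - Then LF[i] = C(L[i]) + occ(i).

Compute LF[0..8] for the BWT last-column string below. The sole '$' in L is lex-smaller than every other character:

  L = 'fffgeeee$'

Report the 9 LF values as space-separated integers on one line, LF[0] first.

Char counts: '$':1, 'e':4, 'f':3, 'g':1
C (first-col start): C('$')=0, C('e')=1, C('f')=5, C('g')=8
L[0]='f': occ=0, LF[0]=C('f')+0=5+0=5
L[1]='f': occ=1, LF[1]=C('f')+1=5+1=6
L[2]='f': occ=2, LF[2]=C('f')+2=5+2=7
L[3]='g': occ=0, LF[3]=C('g')+0=8+0=8
L[4]='e': occ=0, LF[4]=C('e')+0=1+0=1
L[5]='e': occ=1, LF[5]=C('e')+1=1+1=2
L[6]='e': occ=2, LF[6]=C('e')+2=1+2=3
L[7]='e': occ=3, LF[7]=C('e')+3=1+3=4
L[8]='$': occ=0, LF[8]=C('$')+0=0+0=0

Answer: 5 6 7 8 1 2 3 4 0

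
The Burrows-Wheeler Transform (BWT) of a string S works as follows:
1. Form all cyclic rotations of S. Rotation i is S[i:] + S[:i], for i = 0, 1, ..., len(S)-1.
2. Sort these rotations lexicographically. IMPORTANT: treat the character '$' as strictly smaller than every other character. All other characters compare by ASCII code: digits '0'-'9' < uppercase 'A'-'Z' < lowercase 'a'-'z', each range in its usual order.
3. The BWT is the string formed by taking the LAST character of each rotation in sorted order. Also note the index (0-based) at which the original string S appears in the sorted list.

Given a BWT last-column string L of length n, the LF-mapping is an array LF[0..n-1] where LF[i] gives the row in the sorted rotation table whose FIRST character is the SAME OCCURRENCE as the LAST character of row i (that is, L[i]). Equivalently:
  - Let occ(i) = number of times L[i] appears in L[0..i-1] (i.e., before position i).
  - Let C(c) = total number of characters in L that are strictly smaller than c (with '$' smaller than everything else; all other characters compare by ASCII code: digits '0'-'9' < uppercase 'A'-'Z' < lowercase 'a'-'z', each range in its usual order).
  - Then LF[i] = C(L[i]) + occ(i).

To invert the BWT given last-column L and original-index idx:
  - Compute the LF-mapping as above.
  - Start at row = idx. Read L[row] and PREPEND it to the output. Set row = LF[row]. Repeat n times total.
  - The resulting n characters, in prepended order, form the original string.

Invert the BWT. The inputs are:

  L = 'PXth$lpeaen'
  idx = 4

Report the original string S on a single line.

LF mapping: 1 2 10 6 0 7 9 4 3 5 8
Walk LF starting at row 4, prepending L[row]:
  step 1: row=4, L[4]='$', prepend. Next row=LF[4]=0
  step 2: row=0, L[0]='P', prepend. Next row=LF[0]=1
  step 3: row=1, L[1]='X', prepend. Next row=LF[1]=2
  step 4: row=2, L[2]='t', prepend. Next row=LF[2]=10
  step 5: row=10, L[10]='n', prepend. Next row=LF[10]=8
  step 6: row=8, L[8]='a', prepend. Next row=LF[8]=3
  step 7: row=3, L[3]='h', prepend. Next row=LF[3]=6
  step 8: row=6, L[6]='p', prepend. Next row=LF[6]=9
  step 9: row=9, L[9]='e', prepend. Next row=LF[9]=5
  step 10: row=5, L[5]='l', prepend. Next row=LF[5]=7
  step 11: row=7, L[7]='e', prepend. Next row=LF[7]=4
Reversed output: elephantXP$

Answer: elephantXP$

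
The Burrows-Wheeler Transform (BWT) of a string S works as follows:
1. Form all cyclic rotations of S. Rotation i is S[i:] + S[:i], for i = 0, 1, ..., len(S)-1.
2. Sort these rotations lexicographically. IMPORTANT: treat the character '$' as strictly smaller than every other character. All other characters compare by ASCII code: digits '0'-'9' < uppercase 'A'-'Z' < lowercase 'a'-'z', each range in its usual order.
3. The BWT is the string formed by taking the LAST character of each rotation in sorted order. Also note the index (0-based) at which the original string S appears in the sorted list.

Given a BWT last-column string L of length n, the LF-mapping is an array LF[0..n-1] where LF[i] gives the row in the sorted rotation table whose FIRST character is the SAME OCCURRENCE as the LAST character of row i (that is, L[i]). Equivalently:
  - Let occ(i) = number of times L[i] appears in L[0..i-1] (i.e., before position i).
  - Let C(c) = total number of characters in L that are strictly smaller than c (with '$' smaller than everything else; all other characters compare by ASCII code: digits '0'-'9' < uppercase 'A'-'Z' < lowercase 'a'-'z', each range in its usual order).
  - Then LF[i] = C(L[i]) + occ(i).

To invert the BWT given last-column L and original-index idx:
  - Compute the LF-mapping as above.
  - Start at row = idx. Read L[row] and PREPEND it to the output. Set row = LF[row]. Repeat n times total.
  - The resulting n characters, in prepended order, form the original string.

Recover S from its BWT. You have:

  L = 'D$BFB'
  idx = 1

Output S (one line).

Answer: BBFD$

Derivation:
LF mapping: 3 0 1 4 2
Walk LF starting at row 1, prepending L[row]:
  step 1: row=1, L[1]='$', prepend. Next row=LF[1]=0
  step 2: row=0, L[0]='D', prepend. Next row=LF[0]=3
  step 3: row=3, L[3]='F', prepend. Next row=LF[3]=4
  step 4: row=4, L[4]='B', prepend. Next row=LF[4]=2
  step 5: row=2, L[2]='B', prepend. Next row=LF[2]=1
Reversed output: BBFD$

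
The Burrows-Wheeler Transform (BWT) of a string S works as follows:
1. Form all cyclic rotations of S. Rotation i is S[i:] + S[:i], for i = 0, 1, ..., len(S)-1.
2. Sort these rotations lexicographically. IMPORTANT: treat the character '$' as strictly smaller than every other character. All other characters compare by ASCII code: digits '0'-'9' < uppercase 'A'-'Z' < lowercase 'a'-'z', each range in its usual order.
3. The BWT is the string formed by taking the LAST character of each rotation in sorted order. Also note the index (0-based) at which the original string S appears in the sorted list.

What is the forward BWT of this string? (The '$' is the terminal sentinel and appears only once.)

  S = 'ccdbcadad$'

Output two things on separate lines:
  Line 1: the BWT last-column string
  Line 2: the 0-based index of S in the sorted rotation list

All 10 rotations (rotation i = S[i:]+S[:i]):
  rot[0] = ccdbcadad$
  rot[1] = cdbcadad$c
  rot[2] = dbcadad$cc
  rot[3] = bcadad$ccd
  rot[4] = cadad$ccdb
  rot[5] = adad$ccdbc
  rot[6] = dad$ccdbca
  rot[7] = ad$ccdbcad
  rot[8] = d$ccdbcada
  rot[9] = $ccdbcadad
Sorted (with $ < everything):
  sorted[0] = $ccdbcadad  (last char: 'd')
  sorted[1] = ad$ccdbcad  (last char: 'd')
  sorted[2] = adad$ccdbc  (last char: 'c')
  sorted[3] = bcadad$ccd  (last char: 'd')
  sorted[4] = cadad$ccdb  (last char: 'b')
  sorted[5] = ccdbcadad$  (last char: '$')
  sorted[6] = cdbcadad$c  (last char: 'c')
  sorted[7] = d$ccdbcada  (last char: 'a')
  sorted[8] = dad$ccdbca  (last char: 'a')
  sorted[9] = dbcadad$cc  (last char: 'c')
Last column: ddcdb$caac
Original string S is at sorted index 5

Answer: ddcdb$caac
5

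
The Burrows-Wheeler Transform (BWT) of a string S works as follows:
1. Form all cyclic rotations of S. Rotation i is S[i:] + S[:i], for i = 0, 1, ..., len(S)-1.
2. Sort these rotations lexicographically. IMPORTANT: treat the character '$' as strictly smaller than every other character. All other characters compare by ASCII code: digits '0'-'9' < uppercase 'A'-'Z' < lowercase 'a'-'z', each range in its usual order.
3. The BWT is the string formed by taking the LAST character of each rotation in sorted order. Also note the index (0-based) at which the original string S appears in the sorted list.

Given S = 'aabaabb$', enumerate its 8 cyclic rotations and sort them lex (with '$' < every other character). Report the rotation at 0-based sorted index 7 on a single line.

All 8 rotations (rotation i = S[i:]+S[:i]):
  rot[0] = aabaabb$
  rot[1] = abaabb$a
  rot[2] = baabb$aa
  rot[3] = aabb$aab
  rot[4] = abb$aaba
  rot[5] = bb$aabaa
  rot[6] = b$aabaab
  rot[7] = $aabaabb
Sorted (with $ < everything):
  sorted[0] = $aabaabb
  sorted[1] = aabaabb$
  sorted[2] = aabb$aab
  sorted[3] = abaabb$a
  sorted[4] = abb$aaba
  sorted[5] = b$aabaab
  sorted[6] = baabb$aa
  sorted[7] = bb$aabaa
sorted[7] = bb$aabaa

Answer: bb$aabaa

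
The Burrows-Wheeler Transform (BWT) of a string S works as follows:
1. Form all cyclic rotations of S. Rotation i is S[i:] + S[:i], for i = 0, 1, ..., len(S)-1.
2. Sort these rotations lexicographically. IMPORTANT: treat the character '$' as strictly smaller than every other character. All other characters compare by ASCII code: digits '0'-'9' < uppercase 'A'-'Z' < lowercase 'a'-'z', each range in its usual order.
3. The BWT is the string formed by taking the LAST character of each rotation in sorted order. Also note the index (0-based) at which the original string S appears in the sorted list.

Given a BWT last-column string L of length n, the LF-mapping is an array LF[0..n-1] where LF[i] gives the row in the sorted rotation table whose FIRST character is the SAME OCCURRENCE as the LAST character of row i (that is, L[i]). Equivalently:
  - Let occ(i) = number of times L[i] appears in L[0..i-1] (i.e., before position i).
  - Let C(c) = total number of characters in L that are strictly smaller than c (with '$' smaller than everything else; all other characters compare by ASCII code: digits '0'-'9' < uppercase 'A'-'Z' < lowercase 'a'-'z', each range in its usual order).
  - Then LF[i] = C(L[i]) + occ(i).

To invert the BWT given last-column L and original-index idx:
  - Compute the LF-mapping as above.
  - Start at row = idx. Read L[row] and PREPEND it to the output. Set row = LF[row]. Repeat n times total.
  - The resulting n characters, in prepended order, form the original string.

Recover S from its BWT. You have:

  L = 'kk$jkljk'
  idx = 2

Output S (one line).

Answer: jklkkjk$

Derivation:
LF mapping: 3 4 0 1 5 7 2 6
Walk LF starting at row 2, prepending L[row]:
  step 1: row=2, L[2]='$', prepend. Next row=LF[2]=0
  step 2: row=0, L[0]='k', prepend. Next row=LF[0]=3
  step 3: row=3, L[3]='j', prepend. Next row=LF[3]=1
  step 4: row=1, L[1]='k', prepend. Next row=LF[1]=4
  step 5: row=4, L[4]='k', prepend. Next row=LF[4]=5
  step 6: row=5, L[5]='l', prepend. Next row=LF[5]=7
  step 7: row=7, L[7]='k', prepend. Next row=LF[7]=6
  step 8: row=6, L[6]='j', prepend. Next row=LF[6]=2
Reversed output: jklkkjk$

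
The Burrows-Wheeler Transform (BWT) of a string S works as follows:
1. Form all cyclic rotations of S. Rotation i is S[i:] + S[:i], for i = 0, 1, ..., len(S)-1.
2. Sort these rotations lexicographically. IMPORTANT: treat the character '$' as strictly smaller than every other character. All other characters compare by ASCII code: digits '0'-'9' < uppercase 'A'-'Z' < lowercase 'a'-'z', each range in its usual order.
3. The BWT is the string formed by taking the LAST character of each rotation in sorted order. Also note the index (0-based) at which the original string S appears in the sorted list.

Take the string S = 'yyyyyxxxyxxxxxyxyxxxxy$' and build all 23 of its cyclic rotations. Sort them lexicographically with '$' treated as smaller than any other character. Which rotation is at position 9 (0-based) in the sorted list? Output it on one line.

Answer: xxyxyxxxxy$yyyyyxxxyxxx

Derivation:
All 23 rotations (rotation i = S[i:]+S[:i]):
  rot[0] = yyyyyxxxyxxxxxyxyxxxxy$
  rot[1] = yyyyxxxyxxxxxyxyxxxxy$y
  rot[2] = yyyxxxyxxxxxyxyxxxxy$yy
  rot[3] = yyxxxyxxxxxyxyxxxxy$yyy
  rot[4] = yxxxyxxxxxyxyxxxxy$yyyy
  rot[5] = xxxyxxxxxyxyxxxxy$yyyyy
  rot[6] = xxyxxxxxyxyxxxxy$yyyyyx
  rot[7] = xyxxxxxyxyxxxxy$yyyyyxx
  rot[8] = yxxxxxyxyxxxxy$yyyyyxxx
  rot[9] = xxxxxyxyxxxxy$yyyyyxxxy
  rot[10] = xxxxyxyxxxxy$yyyyyxxxyx
  rot[11] = xxxyxyxxxxy$yyyyyxxxyxx
  rot[12] = xxyxyxxxxy$yyyyyxxxyxxx
  rot[13] = xyxyxxxxy$yyyyyxxxyxxxx
  rot[14] = yxyxxxxy$yyyyyxxxyxxxxx
  rot[15] = xyxxxxy$yyyyyxxxyxxxxxy
  rot[16] = yxxxxy$yyyyyxxxyxxxxxyx
  rot[17] = xxxxy$yyyyyxxxyxxxxxyxy
  rot[18] = xxxy$yyyyyxxxyxxxxxyxyx
  rot[19] = xxy$yyyyyxxxyxxxxxyxyxx
  rot[20] = xy$yyyyyxxxyxxxxxyxyxxx
  rot[21] = y$yyyyyxxxyxxxxxyxyxxxx
  rot[22] = $yyyyyxxxyxxxxxyxyxxxxy
Sorted (with $ < everything):
  sorted[0] = $yyyyyxxxyxxxxxyxyxxxxy
  sorted[1] = xxxxxyxyxxxxy$yyyyyxxxy
  sorted[2] = xxxxy$yyyyyxxxyxxxxxyxy
  sorted[3] = xxxxyxyxxxxy$yyyyyxxxyx
  sorted[4] = xxxy$yyyyyxxxyxxxxxyxyx
  sorted[5] = xxxyxxxxxyxyxxxxy$yyyyy
  sorted[6] = xxxyxyxxxxy$yyyyyxxxyxx
  sorted[7] = xxy$yyyyyxxxyxxxxxyxyxx
  sorted[8] = xxyxxxxxyxyxxxxy$yyyyyx
  sorted[9] = xxyxyxxxxy$yyyyyxxxyxxx
  sorted[10] = xy$yyyyyxxxyxxxxxyxyxxx
  sorted[11] = xyxxxxxyxyxxxxy$yyyyyxx
  sorted[12] = xyxxxxy$yyyyyxxxyxxxxxy
  sorted[13] = xyxyxxxxy$yyyyyxxxyxxxx
  sorted[14] = y$yyyyyxxxyxxxxxyxyxxxx
  sorted[15] = yxxxxxyxyxxxxy$yyyyyxxx
  sorted[16] = yxxxxy$yyyyyxxxyxxxxxyx
  sorted[17] = yxxxyxxxxxyxyxxxxy$yyyy
  sorted[18] = yxyxxxxy$yyyyyxxxyxxxxx
  sorted[19] = yyxxxyxxxxxyxyxxxxy$yyy
  sorted[20] = yyyxxxyxxxxxyxyxxxxy$yy
  sorted[21] = yyyyxxxyxxxxxyxyxxxxy$y
  sorted[22] = yyyyyxxxyxxxxxyxyxxxxy$
sorted[9] = xxyxyxxxxy$yyyyyxxxyxxx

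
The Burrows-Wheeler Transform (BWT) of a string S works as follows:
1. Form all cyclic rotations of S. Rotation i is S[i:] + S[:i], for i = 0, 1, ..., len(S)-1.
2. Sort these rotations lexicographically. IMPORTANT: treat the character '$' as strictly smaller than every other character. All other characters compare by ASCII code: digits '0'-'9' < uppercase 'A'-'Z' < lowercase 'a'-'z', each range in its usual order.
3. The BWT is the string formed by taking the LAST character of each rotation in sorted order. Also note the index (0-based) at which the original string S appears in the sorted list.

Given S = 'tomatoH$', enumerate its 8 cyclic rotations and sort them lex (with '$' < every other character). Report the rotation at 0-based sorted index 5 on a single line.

Answer: omatoH$t

Derivation:
All 8 rotations (rotation i = S[i:]+S[:i]):
  rot[0] = tomatoH$
  rot[1] = omatoH$t
  rot[2] = matoH$to
  rot[3] = atoH$tom
  rot[4] = toH$toma
  rot[5] = oH$tomat
  rot[6] = H$tomato
  rot[7] = $tomatoH
Sorted (with $ < everything):
  sorted[0] = $tomatoH
  sorted[1] = H$tomato
  sorted[2] = atoH$tom
  sorted[3] = matoH$to
  sorted[4] = oH$tomat
  sorted[5] = omatoH$t
  sorted[6] = toH$toma
  sorted[7] = tomatoH$
sorted[5] = omatoH$t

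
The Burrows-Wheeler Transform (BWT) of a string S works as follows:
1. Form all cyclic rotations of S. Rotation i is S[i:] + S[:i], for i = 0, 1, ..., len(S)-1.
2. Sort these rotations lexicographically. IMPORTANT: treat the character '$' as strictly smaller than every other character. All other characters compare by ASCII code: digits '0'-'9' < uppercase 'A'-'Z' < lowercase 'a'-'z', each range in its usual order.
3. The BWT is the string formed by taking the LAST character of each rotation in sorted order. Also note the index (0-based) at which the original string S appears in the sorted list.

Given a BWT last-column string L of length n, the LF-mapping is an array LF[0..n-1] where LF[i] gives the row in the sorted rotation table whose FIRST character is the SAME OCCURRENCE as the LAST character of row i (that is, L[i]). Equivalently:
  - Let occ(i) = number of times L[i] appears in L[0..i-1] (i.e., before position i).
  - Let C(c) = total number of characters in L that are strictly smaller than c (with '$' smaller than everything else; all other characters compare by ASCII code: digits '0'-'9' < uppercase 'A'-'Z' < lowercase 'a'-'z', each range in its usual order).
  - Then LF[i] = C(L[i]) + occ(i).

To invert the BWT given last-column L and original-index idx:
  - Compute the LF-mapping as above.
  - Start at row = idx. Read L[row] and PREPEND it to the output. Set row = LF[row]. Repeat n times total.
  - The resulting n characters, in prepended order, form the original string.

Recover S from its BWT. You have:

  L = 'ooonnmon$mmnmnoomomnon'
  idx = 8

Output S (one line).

LF mapping: 14 15 16 7 8 1 17 9 0 2 3 10 4 11 18 19 5 20 6 12 21 13
Walk LF starting at row 8, prepending L[row]:
  step 1: row=8, L[8]='$', prepend. Next row=LF[8]=0
  step 2: row=0, L[0]='o', prepend. Next row=LF[0]=14
  step 3: row=14, L[14]='o', prepend. Next row=LF[14]=18
  step 4: row=18, L[18]='m', prepend. Next row=LF[18]=6
  step 5: row=6, L[6]='o', prepend. Next row=LF[6]=17
  step 6: row=17, L[17]='o', prepend. Next row=LF[17]=20
  step 7: row=20, L[20]='o', prepend. Next row=LF[20]=21
  step 8: row=21, L[21]='n', prepend. Next row=LF[21]=13
  step 9: row=13, L[13]='n', prepend. Next row=LF[13]=11
  step 10: row=11, L[11]='n', prepend. Next row=LF[11]=10
  step 11: row=10, L[10]='m', prepend. Next row=LF[10]=3
  step 12: row=3, L[3]='n', prepend. Next row=LF[3]=7
  step 13: row=7, L[7]='n', prepend. Next row=LF[7]=9
  step 14: row=9, L[9]='m', prepend. Next row=LF[9]=2
  step 15: row=2, L[2]='o', prepend. Next row=LF[2]=16
  step 16: row=16, L[16]='m', prepend. Next row=LF[16]=5
  step 17: row=5, L[5]='m', prepend. Next row=LF[5]=1
  step 18: row=1, L[1]='o', prepend. Next row=LF[1]=15
  step 19: row=15, L[15]='o', prepend. Next row=LF[15]=19
  step 20: row=19, L[19]='n', prepend. Next row=LF[19]=12
  step 21: row=12, L[12]='m', prepend. Next row=LF[12]=4
  step 22: row=4, L[4]='n', prepend. Next row=LF[4]=8
Reversed output: nmnoommomnnmnnnooomoo$

Answer: nmnoommomnnmnnnooomoo$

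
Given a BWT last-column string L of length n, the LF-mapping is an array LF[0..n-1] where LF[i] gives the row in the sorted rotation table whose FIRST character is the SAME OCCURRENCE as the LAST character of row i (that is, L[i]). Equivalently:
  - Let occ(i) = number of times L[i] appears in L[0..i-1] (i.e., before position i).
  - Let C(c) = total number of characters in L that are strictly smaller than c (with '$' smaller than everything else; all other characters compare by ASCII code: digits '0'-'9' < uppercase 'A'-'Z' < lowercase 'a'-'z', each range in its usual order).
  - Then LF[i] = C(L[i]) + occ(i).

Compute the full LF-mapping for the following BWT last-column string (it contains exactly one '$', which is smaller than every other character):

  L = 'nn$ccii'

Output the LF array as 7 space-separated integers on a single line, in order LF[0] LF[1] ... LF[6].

Answer: 5 6 0 1 2 3 4

Derivation:
Char counts: '$':1, 'c':2, 'i':2, 'n':2
C (first-col start): C('$')=0, C('c')=1, C('i')=3, C('n')=5
L[0]='n': occ=0, LF[0]=C('n')+0=5+0=5
L[1]='n': occ=1, LF[1]=C('n')+1=5+1=6
L[2]='$': occ=0, LF[2]=C('$')+0=0+0=0
L[3]='c': occ=0, LF[3]=C('c')+0=1+0=1
L[4]='c': occ=1, LF[4]=C('c')+1=1+1=2
L[5]='i': occ=0, LF[5]=C('i')+0=3+0=3
L[6]='i': occ=1, LF[6]=C('i')+1=3+1=4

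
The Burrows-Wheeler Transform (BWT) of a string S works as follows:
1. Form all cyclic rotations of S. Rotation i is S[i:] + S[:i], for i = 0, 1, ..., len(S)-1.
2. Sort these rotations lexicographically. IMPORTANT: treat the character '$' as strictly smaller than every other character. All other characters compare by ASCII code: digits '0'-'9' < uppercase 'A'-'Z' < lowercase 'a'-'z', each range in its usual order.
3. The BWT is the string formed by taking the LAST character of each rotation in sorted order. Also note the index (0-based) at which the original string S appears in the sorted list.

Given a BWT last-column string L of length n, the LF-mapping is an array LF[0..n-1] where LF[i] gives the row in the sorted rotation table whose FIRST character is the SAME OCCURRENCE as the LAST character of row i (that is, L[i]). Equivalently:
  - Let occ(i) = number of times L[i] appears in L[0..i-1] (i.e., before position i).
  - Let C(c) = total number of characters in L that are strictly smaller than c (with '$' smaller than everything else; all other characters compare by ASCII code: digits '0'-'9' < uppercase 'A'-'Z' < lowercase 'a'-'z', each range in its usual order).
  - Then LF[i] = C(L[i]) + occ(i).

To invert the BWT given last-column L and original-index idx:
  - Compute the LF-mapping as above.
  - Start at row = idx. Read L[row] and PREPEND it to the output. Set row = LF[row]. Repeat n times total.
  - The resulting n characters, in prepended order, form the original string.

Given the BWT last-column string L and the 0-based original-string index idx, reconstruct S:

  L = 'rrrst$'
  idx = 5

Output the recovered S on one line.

LF mapping: 1 2 3 4 5 0
Walk LF starting at row 5, prepending L[row]:
  step 1: row=5, L[5]='$', prepend. Next row=LF[5]=0
  step 2: row=0, L[0]='r', prepend. Next row=LF[0]=1
  step 3: row=1, L[1]='r', prepend. Next row=LF[1]=2
  step 4: row=2, L[2]='r', prepend. Next row=LF[2]=3
  step 5: row=3, L[3]='s', prepend. Next row=LF[3]=4
  step 6: row=4, L[4]='t', prepend. Next row=LF[4]=5
Reversed output: tsrrr$

Answer: tsrrr$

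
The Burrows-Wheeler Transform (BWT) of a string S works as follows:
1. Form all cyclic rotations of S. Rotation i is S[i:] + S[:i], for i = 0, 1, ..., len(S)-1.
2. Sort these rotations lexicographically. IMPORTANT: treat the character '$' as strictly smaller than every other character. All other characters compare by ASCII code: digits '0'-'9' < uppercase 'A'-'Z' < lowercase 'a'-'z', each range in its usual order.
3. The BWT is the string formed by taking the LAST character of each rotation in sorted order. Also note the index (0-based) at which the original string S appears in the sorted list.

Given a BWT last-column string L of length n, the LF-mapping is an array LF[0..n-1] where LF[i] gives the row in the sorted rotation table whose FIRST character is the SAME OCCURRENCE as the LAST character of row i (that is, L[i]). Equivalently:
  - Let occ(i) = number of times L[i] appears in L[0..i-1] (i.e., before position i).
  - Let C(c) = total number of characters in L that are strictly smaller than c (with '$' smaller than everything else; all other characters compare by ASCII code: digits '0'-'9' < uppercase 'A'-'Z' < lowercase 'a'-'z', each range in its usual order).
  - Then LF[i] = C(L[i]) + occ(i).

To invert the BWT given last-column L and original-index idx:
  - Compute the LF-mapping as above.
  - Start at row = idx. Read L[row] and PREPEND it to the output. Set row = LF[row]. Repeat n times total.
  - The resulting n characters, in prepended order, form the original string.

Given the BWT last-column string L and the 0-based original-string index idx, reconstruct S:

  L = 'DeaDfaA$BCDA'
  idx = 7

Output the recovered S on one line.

Answer: DeADBaAfCaD$

Derivation:
LF mapping: 5 10 8 6 11 9 1 0 3 4 7 2
Walk LF starting at row 7, prepending L[row]:
  step 1: row=7, L[7]='$', prepend. Next row=LF[7]=0
  step 2: row=0, L[0]='D', prepend. Next row=LF[0]=5
  step 3: row=5, L[5]='a', prepend. Next row=LF[5]=9
  step 4: row=9, L[9]='C', prepend. Next row=LF[9]=4
  step 5: row=4, L[4]='f', prepend. Next row=LF[4]=11
  step 6: row=11, L[11]='A', prepend. Next row=LF[11]=2
  step 7: row=2, L[2]='a', prepend. Next row=LF[2]=8
  step 8: row=8, L[8]='B', prepend. Next row=LF[8]=3
  step 9: row=3, L[3]='D', prepend. Next row=LF[3]=6
  step 10: row=6, L[6]='A', prepend. Next row=LF[6]=1
  step 11: row=1, L[1]='e', prepend. Next row=LF[1]=10
  step 12: row=10, L[10]='D', prepend. Next row=LF[10]=7
Reversed output: DeADBaAfCaD$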